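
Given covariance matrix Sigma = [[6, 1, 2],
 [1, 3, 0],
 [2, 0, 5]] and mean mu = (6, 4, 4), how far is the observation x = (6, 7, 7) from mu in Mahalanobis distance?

Step 1 — centre the observation: (x - mu) = (0, 3, 3).

Step 2 — invert Sigma (cofactor / det for 3×3, or solve directly):
  Sigma^{-1} = [[0.2055, -0.0685, -0.0822],
 [-0.0685, 0.3562, 0.0274],
 [-0.0822, 0.0274, 0.2329]].

Step 3 — form the quadratic (x - mu)^T · Sigma^{-1} · (x - mu):
  Sigma^{-1} · (x - mu) = (-0.4521, 1.1507, 0.7808).
  (x - mu)^T · [Sigma^{-1} · (x - mu)] = (0)·(-0.4521) + (3)·(1.1507) + (3)·(0.7808) = 5.7945.

Step 4 — take square root: d = √(5.7945) ≈ 2.4072.

d(x, mu) = √(5.7945) ≈ 2.4072


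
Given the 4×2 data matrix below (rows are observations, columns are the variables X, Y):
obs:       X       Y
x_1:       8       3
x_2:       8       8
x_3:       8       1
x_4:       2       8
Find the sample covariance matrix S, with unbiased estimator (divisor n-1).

Step 1 — column means:
  mean(X) = (8 + 8 + 8 + 2) / 4 = 26/4 = 6.5
  mean(Y) = (3 + 8 + 1 + 8) / 4 = 20/4 = 5

Step 2 — sample covariance S[i,j] = (1/(n-1)) · Σ_k (x_{k,i} - mean_i) · (x_{k,j} - mean_j), with n-1 = 3.
  S[X,X] = ((1.5)·(1.5) + (1.5)·(1.5) + (1.5)·(1.5) + (-4.5)·(-4.5)) / 3 = 27/3 = 9
  S[X,Y] = ((1.5)·(-2) + (1.5)·(3) + (1.5)·(-4) + (-4.5)·(3)) / 3 = -18/3 = -6
  S[Y,Y] = ((-2)·(-2) + (3)·(3) + (-4)·(-4) + (3)·(3)) / 3 = 38/3 = 12.6667

S is symmetric (S[j,i] = S[i,j]). Assembling:

S = [[9, -6],
 [-6, 12.6667]]


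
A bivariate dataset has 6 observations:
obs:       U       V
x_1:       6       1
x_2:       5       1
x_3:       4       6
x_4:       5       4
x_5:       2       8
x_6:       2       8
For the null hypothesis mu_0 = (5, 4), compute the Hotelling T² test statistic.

Step 1 — sample mean vector:
  mean(U) = (6 + 5 + 4 + 5 + 2 + 2) / 6 = 24/6 = 4
  mean(V) = (1 + 1 + 6 + 4 + 8 + 8) / 6 = 28/6 = 4.6667
  x̄ = (4, 4.6667),  deviation x̄ - mu_0 = (4, 4.6667) - (5, 4) = (-1, 0.6667).

Step 2 — sample covariance matrix, S[i,j] = (1/(n-1)) · Σ_k (x_{k,i} - mean_i) · (x_{k,j} - mean_j), divisor n-1 = 5:
  S[U,U] = ((2)·(2) + (1)·(1) + (0)·(0) + (1)·(1) + (-2)·(-2) + (-2)·(-2)) / 5 = 14/5 = 2.8
  S[U,V] = ((2)·(-3.6667) + (1)·(-3.6667) + (0)·(1.3333) + (1)·(-0.6667) + (-2)·(3.3333) + (-2)·(3.3333)) / 5 = -25/5 = -5
  S[V,V] = ((-3.6667)·(-3.6667) + (-3.6667)·(-3.6667) + (1.3333)·(1.3333) + (-0.6667)·(-0.6667) + (3.3333)·(3.3333) + (3.3333)·(3.3333)) / 5 = 51.3333/5 = 10.2667
  S = [[2.8, -5],
 [-5, 10.2667]].

Step 3 — invert S. det(S) = 2.8·10.2667 - (-5)² = 3.7467.
  S^{-1} = (1/det) · [[d, -b], [-b, a]] = [[2.7402, 1.3345],
 [1.3345, 0.7473]].

Step 4 — quadratic form (x̄ - mu_0)^T · S^{-1} · (x̄ - mu_0):
  S^{-1} · (x̄ - mu_0) = (-1.8505, -0.8363),
  (x̄ - mu_0)^T · [...] = (-1)·(-1.8505) + (0.6667)·(-0.8363) = 1.293.

Step 5 — scale by n: T² = 6 · 1.293 = 7.758.

T² ≈ 7.758


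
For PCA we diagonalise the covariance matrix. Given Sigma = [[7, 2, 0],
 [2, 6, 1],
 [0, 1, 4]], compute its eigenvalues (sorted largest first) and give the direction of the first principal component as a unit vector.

Step 1 — characteristic polynomial p(λ) = det(λI - Sigma) = λ³ - tr·λ² + c_1·λ - det, where tr = trace, c_1 = sum of the principal 2×2 minors, det = det(Sigma):
  tr = 7 + 6 + 4 = 17,
  c_1 = (7·6 - (2)²) + (7·4 - (0)²) + (6·4 - (1)²) = 38 + 28 + 23 = 89,
  det = 7·(6·4 - (1)²) - (2)·((2)·4 - (1)·(0)) + (0)·((2)·(1) - 6·(0)) = 7·(23) - (2)·(8) + (0)·(2) = 145.
  So p(λ) = λ³ - 17λ² + 89λ - 145.
Step 2 — look for an integer root (rational root theorem: any rational root is an integer divisor of 145). Testing λ = 5:
  p(5) = 125 - 425 + 445 - 145 = 0  ✓
  Dividing out (λ - 5): p(λ) = (λ - 5)(λ² - 12λ + 29).
Step 3 — remaining eigenvalues from the quadratic λ² - 12λ + 29 = 0:
  Δ = 12² - 4·29 = 144 - 116 = 28,  λ = (12 ± √28)/2 = (12 ± 5.2915)/2 ≈ 8.6458 or 3.3542.
  Sorted: λ_1 = 8.6458,  λ_2 = 5,  λ_3 = 3.3542  (check: sum = 17 = tr ✓).

Step 4 — unit eigenvector for λ_1 ≈ 8.6458: v spans the null space of (Sigma - λ_1 I), whose rows are
  r_1 = (-1.6458, 2, 0),  r_2 = (2, -2.6458, 1),  r_3 = (0, 1, -4.6458).
  v is orthogonal to every row, so take v ∝ r_1 × r_2 = ((2)·(1) - (0)·(-2.6458), (0)·(2) - (-1.6458)·(1), (-1.6458)·(-2.6458) - (2)·(2)) ≈ (2, 1.6458, 0.3542).
  Let u = (2, 1.6458, 0.3542).
  ||u|| = √((2)² + (1.6458)² + (0.3542)²) = √(6.834) ≈ 2.6142,  v_1 = u/||u|| ≈ (0.7651, 0.6295, 0.1355) (||v_1|| = 1).

λ_1 = 8.6458,  λ_2 = 5,  λ_3 = 3.3542;  v_1 ≈ (0.7651, 0.6295, 0.1355)


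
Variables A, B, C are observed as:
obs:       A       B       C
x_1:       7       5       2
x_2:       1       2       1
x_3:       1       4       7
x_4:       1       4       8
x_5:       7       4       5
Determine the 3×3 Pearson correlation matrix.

Step 1 — column means:
  mean(A) = (7 + 1 + 1 + 1 + 7) / 5 = 17/5 = 3.4
  mean(B) = (5 + 2 + 4 + 4 + 4) / 5 = 19/5 = 3.8
  mean(C) = (2 + 1 + 7 + 8 + 5) / 5 = 23/5 = 4.6

Step 2 — sample variances and covariances s[i,j] = (1/(n-1)) · Σ_k (x_{k,i} - mean_i) · (x_{k,j} - mean_j), with n-1 = 4:
  s[A,A] = ((3.6)·(3.6) + (-2.4)·(-2.4) + (-2.4)·(-2.4) + (-2.4)·(-2.4) + (3.6)·(3.6)) / 4 = 43.2/4 = 10.8
  s[A,B] = ((3.6)·(1.2) + (-2.4)·(-1.8) + (-2.4)·(0.2) + (-2.4)·(0.2) + (3.6)·(0.2)) / 4 = 8.4/4 = 2.1
  s[A,C] = ((3.6)·(-2.6) + (-2.4)·(-3.6) + (-2.4)·(2.4) + (-2.4)·(3.4) + (3.6)·(0.4)) / 4 = -13.2/4 = -3.3
  s[B,B] = ((1.2)·(1.2) + (-1.8)·(-1.8) + (0.2)·(0.2) + (0.2)·(0.2) + (0.2)·(0.2)) / 4 = 4.8/4 = 1.2
  s[B,C] = ((1.2)·(-2.6) + (-1.8)·(-3.6) + (0.2)·(2.4) + (0.2)·(3.4) + (0.2)·(0.4)) / 4 = 4.6/4 = 1.15
  s[C,C] = ((-2.6)·(-2.6) + (-3.6)·(-3.6) + (2.4)·(2.4) + (3.4)·(3.4) + (0.4)·(0.4)) / 4 = 37.2/4 = 9.3
  Sample standard deviations s_i = √(s[i,i]):
  s(A) = √(10.8) = 3.2863
  s(B) = √(1.2) = 1.0954
  s(C) = √(9.3) = 3.0496

Step 3 — r_{ij} = s_{ij} / (s_i · s_j):
  r[A,A] = 1 (diagonal).
  r[A,B] = 2.1 / (3.2863 · 1.0954) = 2.1 / 3.6 = 0.5833
  r[A,C] = -3.3 / (3.2863 · 3.0496) = -3.3 / 10.022 = -0.3293
  r[B,B] = 1 (diagonal).
  r[B,C] = 1.15 / (1.0954 · 3.0496) = 1.15 / 3.3407 = 0.3442
  r[C,C] = 1 (diagonal).

R is symmetric with unit diagonal. Assembling:

R = [[1, 0.5833, -0.3293],
 [0.5833, 1, 0.3442],
 [-0.3293, 0.3442, 1]]


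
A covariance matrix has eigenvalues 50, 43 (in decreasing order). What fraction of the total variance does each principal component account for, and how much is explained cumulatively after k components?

Step 1 — total variance = trace(Sigma) = Σ λ_i = 50 + 43 = 93.

Step 2 — fraction explained by component i = λ_i / Σ λ:
  PC1: 50/93 = 0.5376
  PC2: 43/93 = 0.4624

Step 3 — cumulative fraction after k components = (λ_1 + ... + λ_k) / Σ λ:
  k = 1: 50/93 = 0.5376
  k = 2: (50 + 43)/93 = 93/93 = 1

Summary (fraction, with percent):

explained: PC1 0.5376 (53.76%), PC2 0.4624 (46.24%);  cumulative: 0.5376, 1


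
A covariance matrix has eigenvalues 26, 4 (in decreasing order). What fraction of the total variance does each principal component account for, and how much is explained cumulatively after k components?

Step 1 — total variance = trace(Sigma) = Σ λ_i = 26 + 4 = 30.

Step 2 — fraction explained by component i = λ_i / Σ λ:
  PC1: 26/30 = 0.8667
  PC2: 4/30 = 0.1333

Step 3 — cumulative fraction after k components = (λ_1 + ... + λ_k) / Σ λ:
  k = 1: 26/30 = 0.8667
  k = 2: (26 + 4)/30 = 30/30 = 1

Summary (fraction, with percent):

explained: PC1 0.8667 (86.67%), PC2 0.1333 (13.33%);  cumulative: 0.8667, 1


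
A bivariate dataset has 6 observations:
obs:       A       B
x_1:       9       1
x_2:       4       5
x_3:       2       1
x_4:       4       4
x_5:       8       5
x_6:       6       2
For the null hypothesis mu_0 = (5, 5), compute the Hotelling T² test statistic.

Step 1 — sample mean vector:
  mean(A) = (9 + 4 + 2 + 4 + 8 + 6) / 6 = 33/6 = 5.5
  mean(B) = (1 + 5 + 1 + 4 + 5 + 2) / 6 = 18/6 = 3
  x̄ = (5.5, 3),  deviation x̄ - mu_0 = (5.5, 3) - (5, 5) = (0.5, -2).

Step 2 — sample covariance matrix, S[i,j] = (1/(n-1)) · Σ_k (x_{k,i} - mean_i) · (x_{k,j} - mean_j), divisor n-1 = 5:
  S[A,A] = ((3.5)·(3.5) + (-1.5)·(-1.5) + (-3.5)·(-3.5) + (-1.5)·(-1.5) + (2.5)·(2.5) + (0.5)·(0.5)) / 5 = 35.5/5 = 7.1
  S[A,B] = ((3.5)·(-2) + (-1.5)·(2) + (-3.5)·(-2) + (-1.5)·(1) + (2.5)·(2) + (0.5)·(-1)) / 5 = 0/5 = 0
  S[B,B] = ((-2)·(-2) + (2)·(2) + (-2)·(-2) + (1)·(1) + (2)·(2) + (-1)·(-1)) / 5 = 18/5 = 3.6
  S = [[7.1, 0],
 [0, 3.6]].

Step 3 — invert S. det(S) = 7.1·3.6 - (0)² = 25.56.
  S^{-1} = (1/det) · [[d, -b], [-b, a]] = [[0.1408, 0],
 [0, 0.2778]].

Step 4 — quadratic form (x̄ - mu_0)^T · S^{-1} · (x̄ - mu_0):
  S^{-1} · (x̄ - mu_0) = (0.0704, -0.5556),
  (x̄ - mu_0)^T · [...] = (0.5)·(0.0704) + (-2)·(-0.5556) = 1.1463.

Step 5 — scale by n: T² = 6 · 1.1463 = 6.8779.

T² ≈ 6.8779


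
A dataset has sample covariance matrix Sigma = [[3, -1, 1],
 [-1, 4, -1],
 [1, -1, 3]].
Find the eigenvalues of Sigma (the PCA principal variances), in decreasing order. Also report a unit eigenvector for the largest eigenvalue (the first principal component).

Step 1 — characteristic polynomial p(λ) = det(λI - Sigma) = λ³ - tr·λ² + c_1·λ - det, where tr = trace, c_1 = sum of the principal 2×2 minors, det = det(Sigma):
  tr = 3 + 4 + 3 = 10,
  c_1 = (3·4 - (-1)²) + (3·3 - (1)²) + (4·3 - (-1)²) = 11 + 8 + 11 = 30,
  det = 3·(4·3 - (-1)²) - (-1)·((-1)·3 - (-1)·(1)) + (1)·((-1)·(-1) - 4·(1)) = 3·(11) - (-1)·(-2) + (1)·(-3) = 28.
  So p(λ) = λ³ - 10λ² + 30λ - 28.
Step 2 — look for an integer root (rational root theorem: any rational root is an integer divisor of 28). Testing λ = 2:
  p(2) = 8 - 40 + 60 - 28 = 0  ✓
  Dividing out (λ - 2): p(λ) = (λ - 2)(λ² - 8λ + 14).
Step 3 — remaining eigenvalues from the quadratic λ² - 8λ + 14 = 0:
  Δ = 8² - 4·14 = 64 - 56 = 8,  λ = (8 ± √8)/2 = (8 ± 2.8284)/2 ≈ 5.4142 or 2.5858.
  Sorted: λ_1 = 5.4142,  λ_2 = 2.5858,  λ_3 = 2  (check: sum = 10 = tr ✓).

Step 4 — unit eigenvector for λ_1 ≈ 5.4142: v spans the null space of (Sigma - λ_1 I), whose rows are
  r_1 = (-2.4142, -1, 1),  r_2 = (-1, -1.4142, -1),  r_3 = (1, -1, -2.4142).
  v is orthogonal to every row, so take v ∝ r_1 × r_2 = ((-1)·(-1) - (1)·(-1.4142), (1)·(-1) - (-2.4142)·(-1), (-2.4142)·(-1.4142) - (-1)·(-1)) ≈ (2.4142, -3.4142, 2.4142).
  Let u = (2.4142, -3.4142, 2.4142).
  ||u|| = √((2.4142)² + (-3.4142)² + (2.4142)²) = √(23.3137) ≈ 4.8284,  v_1 = u/||u|| ≈ (0.5, -0.7071, 0.5) (||v_1|| = 1).

λ_1 = 5.4142,  λ_2 = 2.5858,  λ_3 = 2;  v_1 ≈ (0.5, -0.7071, 0.5)


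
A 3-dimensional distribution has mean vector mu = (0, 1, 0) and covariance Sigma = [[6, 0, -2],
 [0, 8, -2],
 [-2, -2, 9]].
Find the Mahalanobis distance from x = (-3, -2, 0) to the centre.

Step 1 — centre the observation: (x - mu) = (-3, -3, 0).

Step 2 — invert Sigma (cofactor / det for 3×3, or solve directly):
  Sigma^{-1} = [[0.1809, 0.0106, 0.0426],
 [0.0106, 0.133, 0.0319],
 [0.0426, 0.0319, 0.1277]].

Step 3 — form the quadratic (x - mu)^T · Sigma^{-1} · (x - mu):
  Sigma^{-1} · (x - mu) = (-0.5745, -0.4309, -0.2234).
  (x - mu)^T · [Sigma^{-1} · (x - mu)] = (-3)·(-0.5745) + (-3)·(-0.4309) + (0)·(-0.2234) = 3.016.

Step 4 — take square root: d = √(3.016) ≈ 1.7367.

d(x, mu) = √(3.016) ≈ 1.7367


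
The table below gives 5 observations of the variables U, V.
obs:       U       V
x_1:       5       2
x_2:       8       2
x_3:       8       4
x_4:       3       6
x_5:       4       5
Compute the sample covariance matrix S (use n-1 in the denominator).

Step 1 — column means:
  mean(U) = (5 + 8 + 8 + 3 + 4) / 5 = 28/5 = 5.6
  mean(V) = (2 + 2 + 4 + 6 + 5) / 5 = 19/5 = 3.8

Step 2 — sample covariance S[i,j] = (1/(n-1)) · Σ_k (x_{k,i} - mean_i) · (x_{k,j} - mean_j), with n-1 = 4.
  S[U,U] = ((-0.6)·(-0.6) + (2.4)·(2.4) + (2.4)·(2.4) + (-2.6)·(-2.6) + (-1.6)·(-1.6)) / 4 = 21.2/4 = 5.3
  S[U,V] = ((-0.6)·(-1.8) + (2.4)·(-1.8) + (2.4)·(0.2) + (-2.6)·(2.2) + (-1.6)·(1.2)) / 4 = -10.4/4 = -2.6
  S[V,V] = ((-1.8)·(-1.8) + (-1.8)·(-1.8) + (0.2)·(0.2) + (2.2)·(2.2) + (1.2)·(1.2)) / 4 = 12.8/4 = 3.2

S is symmetric (S[j,i] = S[i,j]). Assembling:

S = [[5.3, -2.6],
 [-2.6, 3.2]]


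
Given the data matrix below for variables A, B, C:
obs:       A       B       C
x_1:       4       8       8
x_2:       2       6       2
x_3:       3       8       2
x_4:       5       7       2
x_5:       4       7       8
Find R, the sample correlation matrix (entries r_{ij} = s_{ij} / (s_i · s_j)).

Step 1 — column means:
  mean(A) = (4 + 2 + 3 + 5 + 4) / 5 = 18/5 = 3.6
  mean(B) = (8 + 6 + 8 + 7 + 7) / 5 = 36/5 = 7.2
  mean(C) = (8 + 2 + 2 + 2 + 8) / 5 = 22/5 = 4.4

Step 2 — sample variances and covariances s[i,j] = (1/(n-1)) · Σ_k (x_{k,i} - mean_i) · (x_{k,j} - mean_j), with n-1 = 4:
  s[A,A] = ((0.4)·(0.4) + (-1.6)·(-1.6) + (-0.6)·(-0.6) + (1.4)·(1.4) + (0.4)·(0.4)) / 4 = 5.2/4 = 1.3
  s[A,B] = ((0.4)·(0.8) + (-1.6)·(-1.2) + (-0.6)·(0.8) + (1.4)·(-0.2) + (0.4)·(-0.2)) / 4 = 1.4/4 = 0.35
  s[A,C] = ((0.4)·(3.6) + (-1.6)·(-2.4) + (-0.6)·(-2.4) + (1.4)·(-2.4) + (0.4)·(3.6)) / 4 = 4.8/4 = 1.2
  s[B,B] = ((0.8)·(0.8) + (-1.2)·(-1.2) + (0.8)·(0.8) + (-0.2)·(-0.2) + (-0.2)·(-0.2)) / 4 = 2.8/4 = 0.7
  s[B,C] = ((0.8)·(3.6) + (-1.2)·(-2.4) + (0.8)·(-2.4) + (-0.2)·(-2.4) + (-0.2)·(3.6)) / 4 = 3.6/4 = 0.9
  s[C,C] = ((3.6)·(3.6) + (-2.4)·(-2.4) + (-2.4)·(-2.4) + (-2.4)·(-2.4) + (3.6)·(3.6)) / 4 = 43.2/4 = 10.8
  Sample standard deviations s_i = √(s[i,i]):
  s(A) = √(1.3) = 1.1402
  s(B) = √(0.7) = 0.8367
  s(C) = √(10.8) = 3.2863

Step 3 — r_{ij} = s_{ij} / (s_i · s_j):
  r[A,A] = 1 (diagonal).
  r[A,B] = 0.35 / (1.1402 · 0.8367) = 0.35 / 0.9539 = 0.3669
  r[A,C] = 1.2 / (1.1402 · 3.2863) = 1.2 / 3.747 = 0.3203
  r[B,B] = 1 (diagonal).
  r[B,C] = 0.9 / (0.8367 · 3.2863) = 0.9 / 2.7495 = 0.3273
  r[C,C] = 1 (diagonal).

R is symmetric with unit diagonal. Assembling:

R = [[1, 0.3669, 0.3203],
 [0.3669, 1, 0.3273],
 [0.3203, 0.3273, 1]]


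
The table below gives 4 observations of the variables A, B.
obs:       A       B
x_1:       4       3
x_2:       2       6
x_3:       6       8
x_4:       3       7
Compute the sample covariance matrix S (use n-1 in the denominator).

Step 1 — column means:
  mean(A) = (4 + 2 + 6 + 3) / 4 = 15/4 = 3.75
  mean(B) = (3 + 6 + 8 + 7) / 4 = 24/4 = 6

Step 2 — sample covariance S[i,j] = (1/(n-1)) · Σ_k (x_{k,i} - mean_i) · (x_{k,j} - mean_j), with n-1 = 3.
  S[A,A] = ((0.25)·(0.25) + (-1.75)·(-1.75) + (2.25)·(2.25) + (-0.75)·(-0.75)) / 3 = 8.75/3 = 2.9167
  S[A,B] = ((0.25)·(-3) + (-1.75)·(0) + (2.25)·(2) + (-0.75)·(1)) / 3 = 3/3 = 1
  S[B,B] = ((-3)·(-3) + (0)·(0) + (2)·(2) + (1)·(1)) / 3 = 14/3 = 4.6667

S is symmetric (S[j,i] = S[i,j]). Assembling:

S = [[2.9167, 1],
 [1, 4.6667]]


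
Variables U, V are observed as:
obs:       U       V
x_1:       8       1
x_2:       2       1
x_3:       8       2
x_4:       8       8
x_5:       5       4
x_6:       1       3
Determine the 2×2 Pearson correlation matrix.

Step 1 — column means:
  mean(U) = (8 + 2 + 8 + 8 + 5 + 1) / 6 = 32/6 = 5.3333
  mean(V) = (1 + 1 + 2 + 8 + 4 + 3) / 6 = 19/6 = 3.1667

Step 2 — sample variances and covariances s[i,j] = (1/(n-1)) · Σ_k (x_{k,i} - mean_i) · (x_{k,j} - mean_j), with n-1 = 5:
  s[U,U] = ((2.6667)·(2.6667) + (-3.3333)·(-3.3333) + (2.6667)·(2.6667) + (2.6667)·(2.6667) + (-0.3333)·(-0.3333) + (-4.3333)·(-4.3333)) / 5 = 51.3333/5 = 10.2667
  s[U,V] = ((2.6667)·(-2.1667) + (-3.3333)·(-2.1667) + (2.6667)·(-1.1667) + (2.6667)·(4.8333) + (-0.3333)·(0.8333) + (-4.3333)·(-0.1667)) / 5 = 11.6667/5 = 2.3333
  s[V,V] = ((-2.1667)·(-2.1667) + (-2.1667)·(-2.1667) + (-1.1667)·(-1.1667) + (4.8333)·(4.8333) + (0.8333)·(0.8333) + (-0.1667)·(-0.1667)) / 5 = 34.8333/5 = 6.9667
  Sample standard deviations s_i = √(s[i,i]):
  s(U) = √(10.2667) = 3.2042
  s(V) = √(6.9667) = 2.6394

Step 3 — r_{ij} = s_{ij} / (s_i · s_j):
  r[U,U] = 1 (diagonal).
  r[U,V] = 2.3333 / (3.2042 · 2.6394) = 2.3333 / 8.4572 = 0.2759
  r[V,V] = 1 (diagonal).

R is symmetric with unit diagonal. Assembling:

R = [[1, 0.2759],
 [0.2759, 1]]


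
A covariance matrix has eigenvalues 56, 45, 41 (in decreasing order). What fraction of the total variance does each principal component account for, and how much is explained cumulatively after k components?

Step 1 — total variance = trace(Sigma) = Σ λ_i = 56 + 45 + 41 = 142.

Step 2 — fraction explained by component i = λ_i / Σ λ:
  PC1: 56/142 = 0.3944
  PC2: 45/142 = 0.3169
  PC3: 41/142 = 0.2887

Step 3 — cumulative fraction after k components = (λ_1 + ... + λ_k) / Σ λ:
  k = 1: 56/142 = 0.3944
  k = 2: (56 + 45)/142 = 101/142 = 0.7113
  k = 3: (56 + 45 + 41)/142 = 142/142 = 1

Summary (fraction, with percent):

explained: PC1 0.3944 (39.44%), PC2 0.3169 (31.69%), PC3 0.2887 (28.87%);  cumulative: 0.3944, 0.7113, 1


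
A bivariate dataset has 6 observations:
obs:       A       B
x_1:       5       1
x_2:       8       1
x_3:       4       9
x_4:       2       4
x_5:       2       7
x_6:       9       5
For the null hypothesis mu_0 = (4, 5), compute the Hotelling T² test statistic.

Step 1 — sample mean vector:
  mean(A) = (5 + 8 + 4 + 2 + 2 + 9) / 6 = 30/6 = 5
  mean(B) = (1 + 1 + 9 + 4 + 7 + 5) / 6 = 27/6 = 4.5
  x̄ = (5, 4.5),  deviation x̄ - mu_0 = (5, 4.5) - (4, 5) = (1, -0.5).

Step 2 — sample covariance matrix, S[i,j] = (1/(n-1)) · Σ_k (x_{k,i} - mean_i) · (x_{k,j} - mean_j), divisor n-1 = 5:
  S[A,A] = ((0)·(0) + (3)·(3) + (-1)·(-1) + (-3)·(-3) + (-3)·(-3) + (4)·(4)) / 5 = 44/5 = 8.8
  S[A,B] = ((0)·(-3.5) + (3)·(-3.5) + (-1)·(4.5) + (-3)·(-0.5) + (-3)·(2.5) + (4)·(0.5)) / 5 = -19/5 = -3.8
  S[B,B] = ((-3.5)·(-3.5) + (-3.5)·(-3.5) + (4.5)·(4.5) + (-0.5)·(-0.5) + (2.5)·(2.5) + (0.5)·(0.5)) / 5 = 51.5/5 = 10.3
  S = [[8.8, -3.8],
 [-3.8, 10.3]].

Step 3 — invert S. det(S) = 8.8·10.3 - (-3.8)² = 76.2.
  S^{-1} = (1/det) · [[d, -b], [-b, a]] = [[0.1352, 0.0499],
 [0.0499, 0.1155]].

Step 4 — quadratic form (x̄ - mu_0)^T · S^{-1} · (x̄ - mu_0):
  S^{-1} · (x̄ - mu_0) = (0.1102, -0.0079),
  (x̄ - mu_0)^T · [...] = (1)·(0.1102) + (-0.5)·(-0.0079) = 0.1142.

Step 5 — scale by n: T² = 6 · 0.1142 = 0.685.

T² ≈ 0.685


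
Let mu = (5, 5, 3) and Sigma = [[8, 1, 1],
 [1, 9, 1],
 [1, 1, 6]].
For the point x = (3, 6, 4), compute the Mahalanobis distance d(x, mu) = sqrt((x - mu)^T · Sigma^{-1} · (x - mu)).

Step 1 — centre the observation: (x - mu) = (-2, 1, 1).

Step 2 — invert Sigma (cofactor / det for 3×3, or solve directly):
  Sigma^{-1} = [[0.129, -0.0122, -0.0195],
 [-0.0122, 0.1144, -0.017],
 [-0.0195, -0.017, 0.1727]].

Step 3 — form the quadratic (x - mu)^T · Sigma^{-1} · (x - mu):
  Sigma^{-1} · (x - mu) = (-0.2895, 0.1217, 0.1946).
  (x - mu)^T · [Sigma^{-1} · (x - mu)] = (-2)·(-0.2895) + (1)·(0.1217) + (1)·(0.1946) = 0.8954.

Step 4 — take square root: d = √(0.8954) ≈ 0.9462.

d(x, mu) = √(0.8954) ≈ 0.9462


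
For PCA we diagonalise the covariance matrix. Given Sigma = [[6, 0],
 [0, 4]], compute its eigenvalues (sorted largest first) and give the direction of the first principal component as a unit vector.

Step 1 — characteristic polynomial of 2×2 Sigma:
  det(Sigma - λI) = λ² - trace · λ + det = 0.
  trace = 6 + 4 = 10, det = 6·4 - (0)² = 24.
Step 2 — discriminant:
  Δ = trace² - 4·det = 100 - 96 = 4.
Step 3 — eigenvalues:
  λ = (trace ± √Δ)/2 = (10 ± 2)/2,
  λ_1 = 6,  λ_2 = 4.

Step 4 — unit eigenvector for λ_1: Sigma is diagonal, so its eigenvectors are the coordinate axes. λ_1 = 6 is the diagonal entry on the first coordinate axis, hence
  v_1 = (1, 0) (||v_1|| = 1).

λ_1 = 6,  λ_2 = 4;  v_1 ≈ (1, 0)


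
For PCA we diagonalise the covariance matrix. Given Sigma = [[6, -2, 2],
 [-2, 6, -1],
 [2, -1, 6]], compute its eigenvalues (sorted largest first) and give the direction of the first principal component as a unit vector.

Step 1 — characteristic polynomial p(λ) = det(λI - Sigma) = λ³ - tr·λ² + c_1·λ - det, where tr = trace, c_1 = sum of the principal 2×2 minors, det = det(Sigma):
  tr = 6 + 6 + 6 = 18,
  c_1 = (6·6 - (-2)²) + (6·6 - (2)²) + (6·6 - (-1)²) = 32 + 32 + 35 = 99,
  det = 6·(6·6 - (-1)²) - (-2)·((-2)·6 - (-1)·(2)) + (2)·((-2)·(-1) - 6·(2)) = 6·(35) - (-2)·(-10) + (2)·(-10) = 170.
  So p(λ) = λ³ - 18λ² + 99λ - 170.
Step 2 — look for an integer root (rational root theorem: any rational root is an integer divisor of 170). Testing λ = 5:
  p(5) = 125 - 450 + 495 - 170 = 0  ✓
  Dividing out (λ - 5): p(λ) = (λ - 5)(λ² - 13λ + 34).
Step 3 — remaining eigenvalues from the quadratic λ² - 13λ + 34 = 0:
  Δ = 13² - 4·34 = 169 - 136 = 33,  λ = (13 ± √33)/2 = (13 ± 5.7446)/2 ≈ 9.3723 or 3.6277.
  Sorted: λ_1 = 9.3723,  λ_2 = 5,  λ_3 = 3.6277  (check: sum = 18 = tr ✓).

Step 4 — unit eigenvector for λ_1 ≈ 9.3723: v spans the null space of (Sigma - λ_1 I), whose rows are
  r_1 = (-3.3723, -2, 2),  r_2 = (-2, -3.3723, -1),  r_3 = (2, -1, -3.3723).
  v is orthogonal to every row, so take v ∝ r_1 × r_2 = ((-2)·(-1) - (2)·(-3.3723), (2)·(-2) - (-3.3723)·(-1), (-3.3723)·(-3.3723) - (-2)·(-2)) ≈ (8.7446, -7.3723, 7.3723).
  Let u = (8.7446, -7.3723, 7.3723).
  ||u|| = √((8.7446)² + (-7.3723)² + (7.3723)²) = √(185.1684) ≈ 13.6077,  v_1 = u/||u|| ≈ (0.6426, -0.5418, 0.5418) (||v_1|| = 1).

λ_1 = 9.3723,  λ_2 = 5,  λ_3 = 3.6277;  v_1 ≈ (0.6426, -0.5418, 0.5418)


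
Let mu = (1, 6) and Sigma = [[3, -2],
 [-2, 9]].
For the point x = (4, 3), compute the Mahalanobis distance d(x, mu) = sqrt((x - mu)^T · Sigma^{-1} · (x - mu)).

Step 1 — centre the observation: (x - mu) = (3, -3).

Step 2 — invert Sigma. det(Sigma) = 3·9 - (-2)² = 23.
  Sigma^{-1} = (1/det) · [[d, -b], [-b, a]] = [[0.3913, 0.087],
 [0.087, 0.1304]].

Step 3 — form the quadratic (x - mu)^T · Sigma^{-1} · (x - mu):
  Sigma^{-1} · (x - mu) = (0.913, -0.1304).
  (x - mu)^T · [Sigma^{-1} · (x - mu)] = (3)·(0.913) + (-3)·(-0.1304) = 3.1304.

Step 4 — take square root: d = √(3.1304) ≈ 1.7693.

d(x, mu) = √(3.1304) ≈ 1.7693


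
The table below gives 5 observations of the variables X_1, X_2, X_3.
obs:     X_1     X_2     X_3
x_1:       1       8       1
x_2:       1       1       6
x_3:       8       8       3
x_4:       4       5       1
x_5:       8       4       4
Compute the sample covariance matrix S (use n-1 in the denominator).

Step 1 — column means:
  mean(X_1) = (1 + 1 + 8 + 4 + 8) / 5 = 22/5 = 4.4
  mean(X_2) = (8 + 1 + 8 + 5 + 4) / 5 = 26/5 = 5.2
  mean(X_3) = (1 + 6 + 3 + 1 + 4) / 5 = 15/5 = 3

Step 2 — sample covariance S[i,j] = (1/(n-1)) · Σ_k (x_{k,i} - mean_i) · (x_{k,j} - mean_j), with n-1 = 4.
  S[X_1,X_1] = ((-3.4)·(-3.4) + (-3.4)·(-3.4) + (3.6)·(3.6) + (-0.4)·(-0.4) + (3.6)·(3.6)) / 4 = 49.2/4 = 12.3
  S[X_1,X_2] = ((-3.4)·(2.8) + (-3.4)·(-4.2) + (3.6)·(2.8) + (-0.4)·(-0.2) + (3.6)·(-1.2)) / 4 = 10.6/4 = 2.65
  S[X_1,X_3] = ((-3.4)·(-2) + (-3.4)·(3) + (3.6)·(0) + (-0.4)·(-2) + (3.6)·(1)) / 4 = 1/4 = 0.25
  S[X_2,X_2] = ((2.8)·(2.8) + (-4.2)·(-4.2) + (2.8)·(2.8) + (-0.2)·(-0.2) + (-1.2)·(-1.2)) / 4 = 34.8/4 = 8.7
  S[X_2,X_3] = ((2.8)·(-2) + (-4.2)·(3) + (2.8)·(0) + (-0.2)·(-2) + (-1.2)·(1)) / 4 = -19/4 = -4.75
  S[X_3,X_3] = ((-2)·(-2) + (3)·(3) + (0)·(0) + (-2)·(-2) + (1)·(1)) / 4 = 18/4 = 4.5

S is symmetric (S[j,i] = S[i,j]). Assembling:

S = [[12.3, 2.65, 0.25],
 [2.65, 8.7, -4.75],
 [0.25, -4.75, 4.5]]


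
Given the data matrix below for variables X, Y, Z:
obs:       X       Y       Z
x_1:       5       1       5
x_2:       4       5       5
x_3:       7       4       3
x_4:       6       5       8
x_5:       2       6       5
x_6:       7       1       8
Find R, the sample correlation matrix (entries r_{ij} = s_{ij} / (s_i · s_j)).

Step 1 — column means:
  mean(X) = (5 + 4 + 7 + 6 + 2 + 7) / 6 = 31/6 = 5.1667
  mean(Y) = (1 + 5 + 4 + 5 + 6 + 1) / 6 = 22/6 = 3.6667
  mean(Z) = (5 + 5 + 3 + 8 + 5 + 8) / 6 = 34/6 = 5.6667

Step 2 — sample variances and covariances s[i,j] = (1/(n-1)) · Σ_k (x_{k,i} - mean_i) · (x_{k,j} - mean_j), with n-1 = 5:
  s[X,X] = ((-0.1667)·(-0.1667) + (-1.1667)·(-1.1667) + (1.8333)·(1.8333) + (0.8333)·(0.8333) + (-3.1667)·(-3.1667) + (1.8333)·(1.8333)) / 5 = 18.8333/5 = 3.7667
  s[X,Y] = ((-0.1667)·(-2.6667) + (-1.1667)·(1.3333) + (1.8333)·(0.3333) + (0.8333)·(1.3333) + (-3.1667)·(2.3333) + (1.8333)·(-2.6667)) / 5 = -11.6667/5 = -2.3333
  s[X,Z] = ((-0.1667)·(-0.6667) + (-1.1667)·(-0.6667) + (1.8333)·(-2.6667) + (0.8333)·(2.3333) + (-3.1667)·(-0.6667) + (1.8333)·(2.3333)) / 5 = 4.3333/5 = 0.8667
  s[Y,Y] = ((-2.6667)·(-2.6667) + (1.3333)·(1.3333) + (0.3333)·(0.3333) + (1.3333)·(1.3333) + (2.3333)·(2.3333) + (-2.6667)·(-2.6667)) / 5 = 23.3333/5 = 4.6667
  s[Y,Z] = ((-2.6667)·(-0.6667) + (1.3333)·(-0.6667) + (0.3333)·(-2.6667) + (1.3333)·(2.3333) + (2.3333)·(-0.6667) + (-2.6667)·(2.3333)) / 5 = -4.6667/5 = -0.9333
  s[Z,Z] = ((-0.6667)·(-0.6667) + (-0.6667)·(-0.6667) + (-2.6667)·(-2.6667) + (2.3333)·(2.3333) + (-0.6667)·(-0.6667) + (2.3333)·(2.3333)) / 5 = 19.3333/5 = 3.8667
  Sample standard deviations s_i = √(s[i,i]):
  s(X) = √(3.7667) = 1.9408
  s(Y) = √(4.6667) = 2.1602
  s(Z) = √(3.8667) = 1.9664

Step 3 — r_{ij} = s_{ij} / (s_i · s_j):
  r[X,X] = 1 (diagonal).
  r[X,Y] = -2.3333 / (1.9408 · 2.1602) = -2.3333 / 4.1926 = -0.5565
  r[X,Z] = 0.8667 / (1.9408 · 1.9664) = 0.8667 / 3.8163 = 0.2271
  r[Y,Y] = 1 (diagonal).
  r[Y,Z] = -0.9333 / (2.1602 · 1.9664) = -0.9333 / 4.2479 = -0.2197
  r[Z,Z] = 1 (diagonal).

R is symmetric with unit diagonal. Assembling:

R = [[1, -0.5565, 0.2271],
 [-0.5565, 1, -0.2197],
 [0.2271, -0.2197, 1]]


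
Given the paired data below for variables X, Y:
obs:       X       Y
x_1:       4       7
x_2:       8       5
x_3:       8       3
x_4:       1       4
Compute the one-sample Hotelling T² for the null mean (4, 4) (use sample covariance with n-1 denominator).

Step 1 — sample mean vector:
  mean(X) = (4 + 8 + 8 + 1) / 4 = 21/4 = 5.25
  mean(Y) = (7 + 5 + 3 + 4) / 4 = 19/4 = 4.75
  x̄ = (5.25, 4.75),  deviation x̄ - mu_0 = (5.25, 4.75) - (4, 4) = (1.25, 0.75).

Step 2 — sample covariance matrix, S[i,j] = (1/(n-1)) · Σ_k (x_{k,i} - mean_i) · (x_{k,j} - mean_j), divisor n-1 = 3:
  S[X,X] = ((-1.25)·(-1.25) + (2.75)·(2.75) + (2.75)·(2.75) + (-4.25)·(-4.25)) / 3 = 34.75/3 = 11.5833
  S[X,Y] = ((-1.25)·(2.25) + (2.75)·(0.25) + (2.75)·(-1.75) + (-4.25)·(-0.75)) / 3 = -3.75/3 = -1.25
  S[Y,Y] = ((2.25)·(2.25) + (0.25)·(0.25) + (-1.75)·(-1.75) + (-0.75)·(-0.75)) / 3 = 8.75/3 = 2.9167
  S = [[11.5833, -1.25],
 [-1.25, 2.9167]].

Step 3 — invert S. det(S) = 11.5833·2.9167 - (-1.25)² = 32.2222.
  S^{-1} = (1/det) · [[d, -b], [-b, a]] = [[0.0905, 0.0388],
 [0.0388, 0.3595]].

Step 4 — quadratic form (x̄ - mu_0)^T · S^{-1} · (x̄ - mu_0):
  S^{-1} · (x̄ - mu_0) = (0.1422, 0.3181),
  (x̄ - mu_0)^T · [...] = (1.25)·(0.1422) + (0.75)·(0.3181) = 0.4164.

Step 5 — scale by n: T² = 4 · 0.4164 = 1.6655.

T² ≈ 1.6655


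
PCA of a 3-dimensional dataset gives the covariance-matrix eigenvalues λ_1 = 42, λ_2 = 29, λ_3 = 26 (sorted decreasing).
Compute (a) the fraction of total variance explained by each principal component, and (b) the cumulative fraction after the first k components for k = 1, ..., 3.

Step 1 — total variance = trace(Sigma) = Σ λ_i = 42 + 29 + 26 = 97.

Step 2 — fraction explained by component i = λ_i / Σ λ:
  PC1: 42/97 = 0.433
  PC2: 29/97 = 0.299
  PC3: 26/97 = 0.268

Step 3 — cumulative fraction after k components = (λ_1 + ... + λ_k) / Σ λ:
  k = 1: 42/97 = 0.433
  k = 2: (42 + 29)/97 = 71/97 = 0.732
  k = 3: (42 + 29 + 26)/97 = 97/97 = 1

Summary (fraction, with percent):

explained: PC1 0.433 (43.3%), PC2 0.299 (29.9%), PC3 0.268 (26.8%);  cumulative: 0.433, 0.732, 1


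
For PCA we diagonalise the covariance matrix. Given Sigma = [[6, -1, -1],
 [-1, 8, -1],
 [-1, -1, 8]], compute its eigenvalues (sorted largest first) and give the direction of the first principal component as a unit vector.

Step 1 — characteristic polynomial p(λ) = det(λI - Sigma) = λ³ - tr·λ² + c_1·λ - det, where tr = trace, c_1 = sum of the principal 2×2 minors, det = det(Sigma):
  tr = 6 + 8 + 8 = 22,
  c_1 = (6·8 - (-1)²) + (6·8 - (-1)²) + (8·8 - (-1)²) = 47 + 47 + 63 = 157,
  det = 6·(8·8 - (-1)²) - (-1)·((-1)·8 - (-1)·(-1)) + (-1)·((-1)·(-1) - 8·(-1)) = 6·(63) - (-1)·(-9) + (-1)·(9) = 360.
  So p(λ) = λ³ - 22λ² + 157λ - 360.
Step 2 — look for an integer root (rational root theorem: any rational root is an integer divisor of 360). Testing λ = 5:
  p(5) = 125 - 550 + 785 - 360 = 0  ✓
  Dividing out (λ - 5): p(λ) = (λ - 5)(λ² - 17λ + 72).
Step 3 — remaining eigenvalues from the quadratic λ² - 17λ + 72 = 0:
  Δ = 17² - 4·72 = 289 - 288 = 1,  λ = (17 ± √1)/2 = (17 ± 1)/2 = 9 or 8.
  Sorted: λ_1 = 9,  λ_2 = 8,  λ_3 = 5  (check: sum = 22 = tr ✓).

Step 4 — unit eigenvector for λ_1 = 9: v spans the null space of (Sigma - λ_1 I), whose rows are
  r_1 = (-3, -1, -1),  r_2 = (-1, -1, -1),  r_3 = (-1, -1, -1).
  v is orthogonal to every row, so take v ∝ r_1 × r_2 = ((-1)·(-1) - (-1)·(-1), (-1)·(-1) - (-3)·(-1), (-3)·(-1) - (-1)·(-1)) = (0, -2, 2).
  Rescale (divide by 2; multiply by -1 so the first nonzero entry is positive): u = (0, 1, -1).
  ||u|| = √((0)² + (1)² + (-1)²) = √(2) ≈ 1.4142,  v_1 = u/||u|| ≈ (0, 0.7071, -0.7071) (||v_1|| = 1).

λ_1 = 9,  λ_2 = 8,  λ_3 = 5;  v_1 ≈ (0, 0.7071, -0.7071)


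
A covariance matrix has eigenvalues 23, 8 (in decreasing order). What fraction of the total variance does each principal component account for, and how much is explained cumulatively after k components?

Step 1 — total variance = trace(Sigma) = Σ λ_i = 23 + 8 = 31.

Step 2 — fraction explained by component i = λ_i / Σ λ:
  PC1: 23/31 = 0.7419
  PC2: 8/31 = 0.2581

Step 3 — cumulative fraction after k components = (λ_1 + ... + λ_k) / Σ λ:
  k = 1: 23/31 = 0.7419
  k = 2: (23 + 8)/31 = 31/31 = 1

Summary (fraction, with percent):

explained: PC1 0.7419 (74.19%), PC2 0.2581 (25.81%);  cumulative: 0.7419, 1


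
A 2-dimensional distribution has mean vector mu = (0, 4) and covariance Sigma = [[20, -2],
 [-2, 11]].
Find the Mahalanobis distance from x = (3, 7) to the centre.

Step 1 — centre the observation: (x - mu) = (3, 3).

Step 2 — invert Sigma. det(Sigma) = 20·11 - (-2)² = 216.
  Sigma^{-1} = (1/det) · [[d, -b], [-b, a]] = [[0.0509, 0.0093],
 [0.0093, 0.0926]].

Step 3 — form the quadratic (x - mu)^T · Sigma^{-1} · (x - mu):
  Sigma^{-1} · (x - mu) = (0.1806, 0.3056).
  (x - mu)^T · [Sigma^{-1} · (x - mu)] = (3)·(0.1806) + (3)·(0.3056) = 1.4583.

Step 4 — take square root: d = √(1.4583) ≈ 1.2076.

d(x, mu) = √(1.4583) ≈ 1.2076


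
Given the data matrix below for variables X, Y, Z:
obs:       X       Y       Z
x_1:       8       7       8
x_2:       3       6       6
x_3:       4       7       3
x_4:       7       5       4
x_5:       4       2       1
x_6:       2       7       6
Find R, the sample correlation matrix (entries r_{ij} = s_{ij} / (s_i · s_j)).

Step 1 — column means:
  mean(X) = (8 + 3 + 4 + 7 + 4 + 2) / 6 = 28/6 = 4.6667
  mean(Y) = (7 + 6 + 7 + 5 + 2 + 7) / 6 = 34/6 = 5.6667
  mean(Z) = (8 + 6 + 3 + 4 + 1 + 6) / 6 = 28/6 = 4.6667

Step 2 — sample variances and covariances s[i,j] = (1/(n-1)) · Σ_k (x_{k,i} - mean_i) · (x_{k,j} - mean_j), with n-1 = 5:
  s[X,X] = ((3.3333)·(3.3333) + (-1.6667)·(-1.6667) + (-0.6667)·(-0.6667) + (2.3333)·(2.3333) + (-0.6667)·(-0.6667) + (-2.6667)·(-2.6667)) / 5 = 27.3333/5 = 5.4667
  s[X,Y] = ((3.3333)·(1.3333) + (-1.6667)·(0.3333) + (-0.6667)·(1.3333) + (2.3333)·(-0.6667) + (-0.6667)·(-3.6667) + (-2.6667)·(1.3333)) / 5 = 0.3333/5 = 0.0667
  s[X,Z] = ((3.3333)·(3.3333) + (-1.6667)·(1.3333) + (-0.6667)·(-1.6667) + (2.3333)·(-0.6667) + (-0.6667)·(-3.6667) + (-2.6667)·(1.3333)) / 5 = 7.3333/5 = 1.4667
  s[Y,Y] = ((1.3333)·(1.3333) + (0.3333)·(0.3333) + (1.3333)·(1.3333) + (-0.6667)·(-0.6667) + (-3.6667)·(-3.6667) + (1.3333)·(1.3333)) / 5 = 19.3333/5 = 3.8667
  s[Y,Z] = ((1.3333)·(3.3333) + (0.3333)·(1.3333) + (1.3333)·(-1.6667) + (-0.6667)·(-0.6667) + (-3.6667)·(-3.6667) + (1.3333)·(1.3333)) / 5 = 18.3333/5 = 3.6667
  s[Z,Z] = ((3.3333)·(3.3333) + (1.3333)·(1.3333) + (-1.6667)·(-1.6667) + (-0.6667)·(-0.6667) + (-3.6667)·(-3.6667) + (1.3333)·(1.3333)) / 5 = 31.3333/5 = 6.2667
  Sample standard deviations s_i = √(s[i,i]):
  s(X) = √(5.4667) = 2.3381
  s(Y) = √(3.8667) = 1.9664
  s(Z) = √(6.2667) = 2.5033

Step 3 — r_{ij} = s_{ij} / (s_i · s_j):
  r[X,X] = 1 (diagonal).
  r[X,Y] = 0.0667 / (2.3381 · 1.9664) = 0.0667 / 4.5976 = 0.0145
  r[X,Z] = 1.4667 / (2.3381 · 2.5033) = 1.4667 / 5.853 = 0.2506
  r[Y,Y] = 1 (diagonal).
  r[Y,Z] = 3.6667 / (1.9664 · 2.5033) = 3.6667 / 4.9225 = 0.7449
  r[Z,Z] = 1 (diagonal).

R is symmetric with unit diagonal. Assembling:

R = [[1, 0.0145, 0.2506],
 [0.0145, 1, 0.7449],
 [0.2506, 0.7449, 1]]


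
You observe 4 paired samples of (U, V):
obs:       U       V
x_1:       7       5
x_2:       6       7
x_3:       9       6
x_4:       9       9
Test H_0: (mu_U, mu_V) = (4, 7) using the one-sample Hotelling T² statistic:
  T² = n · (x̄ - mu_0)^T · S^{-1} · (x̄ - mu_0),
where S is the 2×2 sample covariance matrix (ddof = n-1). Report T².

Step 1 — sample mean vector:
  mean(U) = (7 + 6 + 9 + 9) / 4 = 31/4 = 7.75
  mean(V) = (5 + 7 + 6 + 9) / 4 = 27/4 = 6.75
  x̄ = (7.75, 6.75),  deviation x̄ - mu_0 = (7.75, 6.75) - (4, 7) = (3.75, -0.25).

Step 2 — sample covariance matrix, S[i,j] = (1/(n-1)) · Σ_k (x_{k,i} - mean_i) · (x_{k,j} - mean_j), divisor n-1 = 3:
  S[U,U] = ((-0.75)·(-0.75) + (-1.75)·(-1.75) + (1.25)·(1.25) + (1.25)·(1.25)) / 3 = 6.75/3 = 2.25
  S[U,V] = ((-0.75)·(-1.75) + (-1.75)·(0.25) + (1.25)·(-0.75) + (1.25)·(2.25)) / 3 = 2.75/3 = 0.9167
  S[V,V] = ((-1.75)·(-1.75) + (0.25)·(0.25) + (-0.75)·(-0.75) + (2.25)·(2.25)) / 3 = 8.75/3 = 2.9167
  S = [[2.25, 0.9167],
 [0.9167, 2.9167]].

Step 3 — invert S. det(S) = 2.25·2.9167 - (0.9167)² = 5.7222.
  S^{-1} = (1/det) · [[d, -b], [-b, a]] = [[0.5097, -0.1602],
 [-0.1602, 0.3932]].

Step 4 — quadratic form (x̄ - mu_0)^T · S^{-1} · (x̄ - mu_0):
  S^{-1} · (x̄ - mu_0) = (1.9515, -0.699),
  (x̄ - mu_0)^T · [...] = (3.75)·(1.9515) + (-0.25)·(-0.699) = 7.4927.

Step 5 — scale by n: T² = 4 · 7.4927 = 29.9709.

T² ≈ 29.9709


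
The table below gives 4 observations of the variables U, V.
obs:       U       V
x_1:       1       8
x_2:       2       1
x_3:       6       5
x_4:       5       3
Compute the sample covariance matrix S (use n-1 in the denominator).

Step 1 — column means:
  mean(U) = (1 + 2 + 6 + 5) / 4 = 14/4 = 3.5
  mean(V) = (8 + 1 + 5 + 3) / 4 = 17/4 = 4.25

Step 2 — sample covariance S[i,j] = (1/(n-1)) · Σ_k (x_{k,i} - mean_i) · (x_{k,j} - mean_j), with n-1 = 3.
  S[U,U] = ((-2.5)·(-2.5) + (-1.5)·(-1.5) + (2.5)·(2.5) + (1.5)·(1.5)) / 3 = 17/3 = 5.6667
  S[U,V] = ((-2.5)·(3.75) + (-1.5)·(-3.25) + (2.5)·(0.75) + (1.5)·(-1.25)) / 3 = -4.5/3 = -1.5
  S[V,V] = ((3.75)·(3.75) + (-3.25)·(-3.25) + (0.75)·(0.75) + (-1.25)·(-1.25)) / 3 = 26.75/3 = 8.9167

S is symmetric (S[j,i] = S[i,j]). Assembling:

S = [[5.6667, -1.5],
 [-1.5, 8.9167]]


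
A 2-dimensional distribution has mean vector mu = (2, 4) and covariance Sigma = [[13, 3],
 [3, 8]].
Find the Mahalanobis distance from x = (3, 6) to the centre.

Step 1 — centre the observation: (x - mu) = (1, 2).

Step 2 — invert Sigma. det(Sigma) = 13·8 - (3)² = 95.
  Sigma^{-1} = (1/det) · [[d, -b], [-b, a]] = [[0.0842, -0.0316],
 [-0.0316, 0.1368]].

Step 3 — form the quadratic (x - mu)^T · Sigma^{-1} · (x - mu):
  Sigma^{-1} · (x - mu) = (0.0211, 0.2421).
  (x - mu)^T · [Sigma^{-1} · (x - mu)] = (1)·(0.0211) + (2)·(0.2421) = 0.5053.

Step 4 — take square root: d = √(0.5053) ≈ 0.7108.

d(x, mu) = √(0.5053) ≈ 0.7108


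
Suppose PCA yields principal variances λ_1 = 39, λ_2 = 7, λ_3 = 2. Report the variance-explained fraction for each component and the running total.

Step 1 — total variance = trace(Sigma) = Σ λ_i = 39 + 7 + 2 = 48.

Step 2 — fraction explained by component i = λ_i / Σ λ:
  PC1: 39/48 = 0.8125
  PC2: 7/48 = 0.1458
  PC3: 2/48 = 0.0417

Step 3 — cumulative fraction after k components = (λ_1 + ... + λ_k) / Σ λ:
  k = 1: 39/48 = 0.8125
  k = 2: (39 + 7)/48 = 46/48 = 0.9583
  k = 3: (39 + 7 + 2)/48 = 48/48 = 1

Summary (fraction, with percent):

explained: PC1 0.8125 (81.25%), PC2 0.1458 (14.58%), PC3 0.0417 (4.17%);  cumulative: 0.8125, 0.9583, 1


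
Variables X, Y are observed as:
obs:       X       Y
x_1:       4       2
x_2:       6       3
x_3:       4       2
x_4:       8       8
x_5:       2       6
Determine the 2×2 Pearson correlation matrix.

Step 1 — column means:
  mean(X) = (4 + 6 + 4 + 8 + 2) / 5 = 24/5 = 4.8
  mean(Y) = (2 + 3 + 2 + 8 + 6) / 5 = 21/5 = 4.2

Step 2 — sample variances and covariances s[i,j] = (1/(n-1)) · Σ_k (x_{k,i} - mean_i) · (x_{k,j} - mean_j), with n-1 = 4:
  s[X,X] = ((-0.8)·(-0.8) + (1.2)·(1.2) + (-0.8)·(-0.8) + (3.2)·(3.2) + (-2.8)·(-2.8)) / 4 = 20.8/4 = 5.2
  s[X,Y] = ((-0.8)·(-2.2) + (1.2)·(-1.2) + (-0.8)·(-2.2) + (3.2)·(3.8) + (-2.8)·(1.8)) / 4 = 9.2/4 = 2.3
  s[Y,Y] = ((-2.2)·(-2.2) + (-1.2)·(-1.2) + (-2.2)·(-2.2) + (3.8)·(3.8) + (1.8)·(1.8)) / 4 = 28.8/4 = 7.2
  Sample standard deviations s_i = √(s[i,i]):
  s(X) = √(5.2) = 2.2804
  s(Y) = √(7.2) = 2.6833

Step 3 — r_{ij} = s_{ij} / (s_i · s_j):
  r[X,X] = 1 (diagonal).
  r[X,Y] = 2.3 / (2.2804 · 2.6833) = 2.3 / 6.1188 = 0.3759
  r[Y,Y] = 1 (diagonal).

R is symmetric with unit diagonal. Assembling:

R = [[1, 0.3759],
 [0.3759, 1]]


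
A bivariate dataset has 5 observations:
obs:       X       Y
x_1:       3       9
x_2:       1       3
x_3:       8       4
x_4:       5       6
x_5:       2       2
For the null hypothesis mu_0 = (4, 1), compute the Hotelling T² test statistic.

Step 1 — sample mean vector:
  mean(X) = (3 + 1 + 8 + 5 + 2) / 5 = 19/5 = 3.8
  mean(Y) = (9 + 3 + 4 + 6 + 2) / 5 = 24/5 = 4.8
  x̄ = (3.8, 4.8),  deviation x̄ - mu_0 = (3.8, 4.8) - (4, 1) = (-0.2, 3.8).

Step 2 — sample covariance matrix, S[i,j] = (1/(n-1)) · Σ_k (x_{k,i} - mean_i) · (x_{k,j} - mean_j), divisor n-1 = 4:
  S[X,X] = ((-0.8)·(-0.8) + (-2.8)·(-2.8) + (4.2)·(4.2) + (1.2)·(1.2) + (-1.8)·(-1.8)) / 4 = 30.8/4 = 7.7
  S[X,Y] = ((-0.8)·(4.2) + (-2.8)·(-1.8) + (4.2)·(-0.8) + (1.2)·(1.2) + (-1.8)·(-2.8)) / 4 = 4.8/4 = 1.2
  S[Y,Y] = ((4.2)·(4.2) + (-1.8)·(-1.8) + (-0.8)·(-0.8) + (1.2)·(1.2) + (-2.8)·(-2.8)) / 4 = 30.8/4 = 7.7
  S = [[7.7, 1.2],
 [1.2, 7.7]].

Step 3 — invert S. det(S) = 7.7·7.7 - (1.2)² = 57.85.
  S^{-1} = (1/det) · [[d, -b], [-b, a]] = [[0.1331, -0.0207],
 [-0.0207, 0.1331]].

Step 4 — quadratic form (x̄ - mu_0)^T · S^{-1} · (x̄ - mu_0):
  S^{-1} · (x̄ - mu_0) = (-0.1054, 0.5099),
  (x̄ - mu_0)^T · [...] = (-0.2)·(-0.1054) + (3.8)·(0.5099) = 1.9589.

Step 5 — scale by n: T² = 5 · 1.9589 = 9.7943.

T² ≈ 9.7943


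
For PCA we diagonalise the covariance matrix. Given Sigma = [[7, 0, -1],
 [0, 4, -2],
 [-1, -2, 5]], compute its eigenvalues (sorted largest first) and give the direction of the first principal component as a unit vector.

Step 1 — characteristic polynomial p(λ) = det(λI - Sigma) = λ³ - tr·λ² + c_1·λ - det, where tr = trace, c_1 = sum of the principal 2×2 minors, det = det(Sigma):
  tr = 7 + 4 + 5 = 16,
  c_1 = (7·4 - (0)²) + (7·5 - (-1)²) + (4·5 - (-2)²) = 28 + 34 + 16 = 78,
  det = 7·(4·5 - (-2)²) - (0)·((0)·5 - (-2)·(-1)) + (-1)·((0)·(-2) - 4·(-1)) = 7·(16) - (0)·(-2) + (-1)·(4) = 108.
  So p(λ) = λ³ - 16λ² + 78λ - 108.
Step 2 — look for an integer root (rational root theorem: any rational root is an integer divisor of 108). Testing λ = 6:
  p(6) = 216 - 576 + 468 - 108 = 0  ✓
  Dividing out (λ - 6): p(λ) = (λ - 6)(λ² - 10λ + 18).
Step 3 — remaining eigenvalues from the quadratic λ² - 10λ + 18 = 0:
  Δ = 10² - 4·18 = 100 - 72 = 28,  λ = (10 ± √28)/2 = (10 ± 5.2915)/2 ≈ 7.6458 or 2.3542.
  Sorted: λ_1 = 7.6458,  λ_2 = 6,  λ_3 = 2.3542  (check: sum = 16 = tr ✓).

Step 4 — unit eigenvector for λ_1 ≈ 7.6458: v spans the null space of (Sigma - λ_1 I), whose rows are
  r_1 = (-0.6458, 0, -1),  r_2 = (0, -3.6458, -2),  r_3 = (-1, -2, -2.6458).
  v is orthogonal to every row, so take v ∝ r_1 × r_2 = ((0)·(-2) - (-1)·(-3.6458), (-1)·(0) - (-0.6458)·(-2), (-0.6458)·(-3.6458) - (0)·(0)) ≈ (-3.6458, -1.2915, 2.3542).
  Rescale (multiply by -1 so the first nonzero entry is positive): u = (3.6458, 1.2915, -2.3542).
  ||u|| = √((3.6458)² + (1.2915)² + (-2.3542)²) = √(20.502) ≈ 4.5279,  v_1 = u/||u|| ≈ (0.8052, 0.2852, -0.5199) (||v_1|| = 1).

λ_1 = 7.6458,  λ_2 = 6,  λ_3 = 2.3542;  v_1 ≈ (0.8052, 0.2852, -0.5199)
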